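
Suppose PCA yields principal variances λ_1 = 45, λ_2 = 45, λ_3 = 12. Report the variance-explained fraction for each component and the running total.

Step 1 — total variance = trace(Sigma) = Σ λ_i = 45 + 45 + 12 = 102.

Step 2 — fraction explained by component i = λ_i / Σ λ:
  PC1: 45/102 = 0.4412
  PC2: 45/102 = 0.4412
  PC3: 12/102 = 0.1176

Step 3 — cumulative fraction after k components = (λ_1 + ... + λ_k) / Σ λ:
  k = 1: 45/102 = 0.4412
  k = 2: (45 + 45)/102 = 90/102 = 0.8824
  k = 3: (45 + 45 + 12)/102 = 102/102 = 1

Summary (fraction, with percent):

explained: PC1 0.4412 (44.12%), PC2 0.4412 (44.12%), PC3 0.1176 (11.76%);  cumulative: 0.4412, 0.8824, 1


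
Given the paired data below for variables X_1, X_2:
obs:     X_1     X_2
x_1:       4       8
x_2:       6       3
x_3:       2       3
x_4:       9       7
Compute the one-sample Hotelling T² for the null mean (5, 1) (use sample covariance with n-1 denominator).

Step 1 — sample mean vector:
  mean(X_1) = (4 + 6 + 2 + 9) / 4 = 21/4 = 5.25
  mean(X_2) = (8 + 3 + 3 + 7) / 4 = 21/4 = 5.25
  x̄ = (5.25, 5.25),  deviation x̄ - mu_0 = (5.25, 5.25) - (5, 1) = (0.25, 4.25).

Step 2 — sample covariance matrix, S[i,j] = (1/(n-1)) · Σ_k (x_{k,i} - mean_i) · (x_{k,j} - mean_j), divisor n-1 = 3:
  S[X_1,X_1] = ((-1.25)·(-1.25) + (0.75)·(0.75) + (-3.25)·(-3.25) + (3.75)·(3.75)) / 3 = 26.75/3 = 8.9167
  S[X_1,X_2] = ((-1.25)·(2.75) + (0.75)·(-2.25) + (-3.25)·(-2.25) + (3.75)·(1.75)) / 3 = 8.75/3 = 2.9167
  S[X_2,X_2] = ((2.75)·(2.75) + (-2.25)·(-2.25) + (-2.25)·(-2.25) + (1.75)·(1.75)) / 3 = 20.75/3 = 6.9167
  S = [[8.9167, 2.9167],
 [2.9167, 6.9167]].

Step 3 — invert S. det(S) = 8.9167·6.9167 - (2.9167)² = 53.1667.
  S^{-1} = (1/det) · [[d, -b], [-b, a]] = [[0.1301, -0.0549],
 [-0.0549, 0.1677]].

Step 4 — quadratic form (x̄ - mu_0)^T · S^{-1} · (x̄ - mu_0):
  S^{-1} · (x̄ - mu_0) = (-0.2006, 0.6991),
  (x̄ - mu_0)^T · [...] = (0.25)·(-0.2006) + (4.25)·(0.6991) = 2.9208.

Step 5 — scale by n: T² = 4 · 2.9208 = 11.6834.

T² ≈ 11.6834


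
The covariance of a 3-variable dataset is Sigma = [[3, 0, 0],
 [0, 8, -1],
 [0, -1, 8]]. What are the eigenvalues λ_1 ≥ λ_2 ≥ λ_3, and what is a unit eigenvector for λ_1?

Step 1 — characteristic polynomial p(λ) = det(λI - Sigma) = λ³ - tr·λ² + c_1·λ - det, where tr = trace, c_1 = sum of the principal 2×2 minors, det = det(Sigma):
  tr = 3 + 8 + 8 = 19,
  c_1 = (3·8 - (0)²) + (3·8 - (0)²) + (8·8 - (-1)²) = 24 + 24 + 63 = 111,
  det = 3·(8·8 - (-1)²) - (0)·((0)·8 - (-1)·(0)) + (0)·((0)·(-1) - 8·(0)) = 3·(63) - (0)·(0) + (0)·(0) = 189.
  So p(λ) = λ³ - 19λ² + 111λ - 189.
Step 2 — look for an integer root (rational root theorem: any rational root is an integer divisor of 189). Testing λ = 3:
  p(3) = 27 - 171 + 333 - 189 = 0  ✓
  Dividing out (λ - 3): p(λ) = (λ - 3)(λ² - 16λ + 63).
Step 3 — remaining eigenvalues from the quadratic λ² - 16λ + 63 = 0:
  Δ = 16² - 4·63 = 256 - 252 = 4,  λ = (16 ± √4)/2 = (16 ± 2)/2 = 9 or 7.
  Sorted: λ_1 = 9,  λ_2 = 7,  λ_3 = 3  (check: sum = 19 = tr ✓).

Step 4 — unit eigenvector for λ_1 = 9: v spans the null space of (Sigma - λ_1 I), whose rows are
  r_1 = (-6, 0, 0),  r_2 = (0, -1, -1),  r_3 = (0, -1, -1).
  v is orthogonal to every row, so take v ∝ r_1 × r_2 = ((0)·(-1) - (0)·(-1), (0)·(0) - (-6)·(-1), (-6)·(-1) - (0)·(0)) = (0, -6, 6).
  Rescale (divide by 6; multiply by -1 so the first nonzero entry is positive): u = (0, 1, -1).
  ||u|| = √((0)² + (1)² + (-1)²) = √(2) ≈ 1.4142,  v_1 = u/||u|| ≈ (0, 0.7071, -0.7071) (||v_1|| = 1).

λ_1 = 9,  λ_2 = 7,  λ_3 = 3;  v_1 ≈ (0, 0.7071, -0.7071)


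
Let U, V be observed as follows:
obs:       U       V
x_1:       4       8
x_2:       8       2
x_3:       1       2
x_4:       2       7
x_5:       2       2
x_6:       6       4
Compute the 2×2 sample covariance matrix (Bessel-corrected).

Step 1 — column means:
  mean(U) = (4 + 8 + 1 + 2 + 2 + 6) / 6 = 23/6 = 3.8333
  mean(V) = (8 + 2 + 2 + 7 + 2 + 4) / 6 = 25/6 = 4.1667

Step 2 — sample covariance S[i,j] = (1/(n-1)) · Σ_k (x_{k,i} - mean_i) · (x_{k,j} - mean_j), with n-1 = 5.
  S[U,U] = ((0.1667)·(0.1667) + (4.1667)·(4.1667) + (-2.8333)·(-2.8333) + (-1.8333)·(-1.8333) + (-1.8333)·(-1.8333) + (2.1667)·(2.1667)) / 5 = 36.8333/5 = 7.3667
  S[U,V] = ((0.1667)·(3.8333) + (4.1667)·(-2.1667) + (-2.8333)·(-2.1667) + (-1.8333)·(2.8333) + (-1.8333)·(-2.1667) + (2.1667)·(-0.1667)) / 5 = -3.8333/5 = -0.7667
  S[V,V] = ((3.8333)·(3.8333) + (-2.1667)·(-2.1667) + (-2.1667)·(-2.1667) + (2.8333)·(2.8333) + (-2.1667)·(-2.1667) + (-0.1667)·(-0.1667)) / 5 = 36.8333/5 = 7.3667

S is symmetric (S[j,i] = S[i,j]). Assembling:

S = [[7.3667, -0.7667],
 [-0.7667, 7.3667]]


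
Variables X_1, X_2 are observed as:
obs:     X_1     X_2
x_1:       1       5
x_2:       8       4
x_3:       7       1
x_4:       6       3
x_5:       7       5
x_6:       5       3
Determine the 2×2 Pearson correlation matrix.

Step 1 — column means:
  mean(X_1) = (1 + 8 + 7 + 6 + 7 + 5) / 6 = 34/6 = 5.6667
  mean(X_2) = (5 + 4 + 1 + 3 + 5 + 3) / 6 = 21/6 = 3.5

Step 2 — sample variances and covariances s[i,j] = (1/(n-1)) · Σ_k (x_{k,i} - mean_i) · (x_{k,j} - mean_j), with n-1 = 5:
  s[X_1,X_1] = ((-4.6667)·(-4.6667) + (2.3333)·(2.3333) + (1.3333)·(1.3333) + (0.3333)·(0.3333) + (1.3333)·(1.3333) + (-0.6667)·(-0.6667)) / 5 = 31.3333/5 = 6.2667
  s[X_1,X_2] = ((-4.6667)·(1.5) + (2.3333)·(0.5) + (1.3333)·(-2.5) + (0.3333)·(-0.5) + (1.3333)·(1.5) + (-0.6667)·(-0.5)) / 5 = -7/5 = -1.4
  s[X_2,X_2] = ((1.5)·(1.5) + (0.5)·(0.5) + (-2.5)·(-2.5) + (-0.5)·(-0.5) + (1.5)·(1.5) + (-0.5)·(-0.5)) / 5 = 11.5/5 = 2.3
  Sample standard deviations s_i = √(s[i,i]):
  s(X_1) = √(6.2667) = 2.5033
  s(X_2) = √(2.3) = 1.5166

Step 3 — r_{ij} = s_{ij} / (s_i · s_j):
  r[X_1,X_1] = 1 (diagonal).
  r[X_1,X_2] = -1.4 / (2.5033 · 1.5166) = -1.4 / 3.7965 = -0.3688
  r[X_2,X_2] = 1 (diagonal).

R is symmetric with unit diagonal. Assembling:

R = [[1, -0.3688],
 [-0.3688, 1]]


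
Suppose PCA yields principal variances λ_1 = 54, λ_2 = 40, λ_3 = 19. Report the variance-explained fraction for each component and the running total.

Step 1 — total variance = trace(Sigma) = Σ λ_i = 54 + 40 + 19 = 113.

Step 2 — fraction explained by component i = λ_i / Σ λ:
  PC1: 54/113 = 0.4779
  PC2: 40/113 = 0.354
  PC3: 19/113 = 0.1681

Step 3 — cumulative fraction after k components = (λ_1 + ... + λ_k) / Σ λ:
  k = 1: 54/113 = 0.4779
  k = 2: (54 + 40)/113 = 94/113 = 0.8319
  k = 3: (54 + 40 + 19)/113 = 113/113 = 1

Summary (fraction, with percent):

explained: PC1 0.4779 (47.79%), PC2 0.354 (35.4%), PC3 0.1681 (16.81%);  cumulative: 0.4779, 0.8319, 1


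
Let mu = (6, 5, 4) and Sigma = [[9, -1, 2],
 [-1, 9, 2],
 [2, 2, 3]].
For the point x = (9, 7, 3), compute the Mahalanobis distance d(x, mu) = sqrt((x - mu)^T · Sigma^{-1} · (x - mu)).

Step 1 — centre the observation: (x - mu) = (3, 2, -1).

Step 2 — invert Sigma (cofactor / det for 3×3, or solve directly):
  Sigma^{-1} = [[0.1438, 0.0438, -0.125],
 [0.0438, 0.1438, -0.125],
 [-0.125, -0.125, 0.5]].

Step 3 — form the quadratic (x - mu)^T · Sigma^{-1} · (x - mu):
  Sigma^{-1} · (x - mu) = (0.6438, 0.5438, -1.125).
  (x - mu)^T · [Sigma^{-1} · (x - mu)] = (3)·(0.6438) + (2)·(0.5438) + (-1)·(-1.125) = 4.1438.

Step 4 — take square root: d = √(4.1438) ≈ 2.0356.

d(x, mu) = √(4.1438) ≈ 2.0356


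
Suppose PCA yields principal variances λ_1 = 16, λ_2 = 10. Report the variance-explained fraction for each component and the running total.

Step 1 — total variance = trace(Sigma) = Σ λ_i = 16 + 10 = 26.

Step 2 — fraction explained by component i = λ_i / Σ λ:
  PC1: 16/26 = 0.6154
  PC2: 10/26 = 0.3846

Step 3 — cumulative fraction after k components = (λ_1 + ... + λ_k) / Σ λ:
  k = 1: 16/26 = 0.6154
  k = 2: (16 + 10)/26 = 26/26 = 1

Summary (fraction, with percent):

explained: PC1 0.6154 (61.54%), PC2 0.3846 (38.46%);  cumulative: 0.6154, 1


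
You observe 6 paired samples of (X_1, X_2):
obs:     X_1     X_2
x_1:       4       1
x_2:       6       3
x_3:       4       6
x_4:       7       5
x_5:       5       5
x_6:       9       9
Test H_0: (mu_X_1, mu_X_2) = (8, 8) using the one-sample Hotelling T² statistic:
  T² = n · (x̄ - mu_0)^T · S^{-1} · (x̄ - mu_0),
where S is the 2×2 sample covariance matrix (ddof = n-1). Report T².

Step 1 — sample mean vector:
  mean(X_1) = (4 + 6 + 4 + 7 + 5 + 9) / 6 = 35/6 = 5.8333
  mean(X_2) = (1 + 3 + 6 + 5 + 5 + 9) / 6 = 29/6 = 4.8333
  x̄ = (5.8333, 4.8333),  deviation x̄ - mu_0 = (5.8333, 4.8333) - (8, 8) = (-2.1667, -3.1667).

Step 2 — sample covariance matrix, S[i,j] = (1/(n-1)) · Σ_k (x_{k,i} - mean_i) · (x_{k,j} - mean_j), divisor n-1 = 5:
  S[X_1,X_1] = ((-1.8333)·(-1.8333) + (0.1667)·(0.1667) + (-1.8333)·(-1.8333) + (1.1667)·(1.1667) + (-0.8333)·(-0.8333) + (3.1667)·(3.1667)) / 5 = 18.8333/5 = 3.7667
  S[X_1,X_2] = ((-1.8333)·(-3.8333) + (0.1667)·(-1.8333) + (-1.8333)·(1.1667) + (1.1667)·(0.1667) + (-0.8333)·(0.1667) + (3.1667)·(4.1667)) / 5 = 17.8333/5 = 3.5667
  S[X_2,X_2] = ((-3.8333)·(-3.8333) + (-1.8333)·(-1.8333) + (1.1667)·(1.1667) + (0.1667)·(0.1667) + (0.1667)·(0.1667) + (4.1667)·(4.1667)) / 5 = 36.8333/5 = 7.3667
  S = [[3.7667, 3.5667],
 [3.5667, 7.3667]].

Step 3 — invert S. det(S) = 3.7667·7.3667 - (3.5667)² = 15.0267.
  S^{-1} = (1/det) · [[d, -b], [-b, a]] = [[0.4902, -0.2374],
 [-0.2374, 0.2507]].

Step 4 — quadratic form (x̄ - mu_0)^T · S^{-1} · (x̄ - mu_0):
  S^{-1} · (x̄ - mu_0) = (-0.3106, -0.2795),
  (x̄ - mu_0)^T · [...] = (-2.1667)·(-0.3106) + (-3.1667)·(-0.2795) = 1.558.

Step 5 — scale by n: T² = 6 · 1.558 = 9.3478.

T² ≈ 9.3478


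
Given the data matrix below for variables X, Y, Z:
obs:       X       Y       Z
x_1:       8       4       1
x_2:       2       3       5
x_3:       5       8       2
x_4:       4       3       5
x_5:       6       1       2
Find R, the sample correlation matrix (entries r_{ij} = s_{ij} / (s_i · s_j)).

Step 1 — column means:
  mean(X) = (8 + 2 + 5 + 4 + 6) / 5 = 25/5 = 5
  mean(Y) = (4 + 3 + 8 + 3 + 1) / 5 = 19/5 = 3.8
  mean(Z) = (1 + 5 + 2 + 5 + 2) / 5 = 15/5 = 3

Step 2 — sample variances and covariances s[i,j] = (1/(n-1)) · Σ_k (x_{k,i} - mean_i) · (x_{k,j} - mean_j), with n-1 = 4:
  s[X,X] = ((3)·(3) + (-3)·(-3) + (0)·(0) + (-1)·(-1) + (1)·(1)) / 4 = 20/4 = 5
  s[X,Y] = ((3)·(0.2) + (-3)·(-0.8) + (0)·(4.2) + (-1)·(-0.8) + (1)·(-2.8)) / 4 = 1/4 = 0.25
  s[X,Z] = ((3)·(-2) + (-3)·(2) + (0)·(-1) + (-1)·(2) + (1)·(-1)) / 4 = -15/4 = -3.75
  s[Y,Y] = ((0.2)·(0.2) + (-0.8)·(-0.8) + (4.2)·(4.2) + (-0.8)·(-0.8) + (-2.8)·(-2.8)) / 4 = 26.8/4 = 6.7
  s[Y,Z] = ((0.2)·(-2) + (-0.8)·(2) + (4.2)·(-1) + (-0.8)·(2) + (-2.8)·(-1)) / 4 = -5/4 = -1.25
  s[Z,Z] = ((-2)·(-2) + (2)·(2) + (-1)·(-1) + (2)·(2) + (-1)·(-1)) / 4 = 14/4 = 3.5
  Sample standard deviations s_i = √(s[i,i]):
  s(X) = √(5) = 2.2361
  s(Y) = √(6.7) = 2.5884
  s(Z) = √(3.5) = 1.8708

Step 3 — r_{ij} = s_{ij} / (s_i · s_j):
  r[X,X] = 1 (diagonal).
  r[X,Y] = 0.25 / (2.2361 · 2.5884) = 0.25 / 5.7879 = 0.0432
  r[X,Z] = -3.75 / (2.2361 · 1.8708) = -3.75 / 4.1833 = -0.8964
  r[Y,Y] = 1 (diagonal).
  r[Y,Z] = -1.25 / (2.5884 · 1.8708) = -1.25 / 4.8425 = -0.2581
  r[Z,Z] = 1 (diagonal).

R is symmetric with unit diagonal. Assembling:

R = [[1, 0.0432, -0.8964],
 [0.0432, 1, -0.2581],
 [-0.8964, -0.2581, 1]]


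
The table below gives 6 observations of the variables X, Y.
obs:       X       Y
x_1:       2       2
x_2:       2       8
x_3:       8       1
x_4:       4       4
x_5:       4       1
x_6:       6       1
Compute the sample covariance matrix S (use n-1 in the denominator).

Step 1 — column means:
  mean(X) = (2 + 2 + 8 + 4 + 4 + 6) / 6 = 26/6 = 4.3333
  mean(Y) = (2 + 8 + 1 + 4 + 1 + 1) / 6 = 17/6 = 2.8333

Step 2 — sample covariance S[i,j] = (1/(n-1)) · Σ_k (x_{k,i} - mean_i) · (x_{k,j} - mean_j), with n-1 = 5.
  S[X,X] = ((-2.3333)·(-2.3333) + (-2.3333)·(-2.3333) + (3.6667)·(3.6667) + (-0.3333)·(-0.3333) + (-0.3333)·(-0.3333) + (1.6667)·(1.6667)) / 5 = 27.3333/5 = 5.4667
  S[X,Y] = ((-2.3333)·(-0.8333) + (-2.3333)·(5.1667) + (3.6667)·(-1.8333) + (-0.3333)·(1.1667) + (-0.3333)·(-1.8333) + (1.6667)·(-1.8333)) / 5 = -19.6667/5 = -3.9333
  S[Y,Y] = ((-0.8333)·(-0.8333) + (5.1667)·(5.1667) + (-1.8333)·(-1.8333) + (1.1667)·(1.1667) + (-1.8333)·(-1.8333) + (-1.8333)·(-1.8333)) / 5 = 38.8333/5 = 7.7667

S is symmetric (S[j,i] = S[i,j]). Assembling:

S = [[5.4667, -3.9333],
 [-3.9333, 7.7667]]


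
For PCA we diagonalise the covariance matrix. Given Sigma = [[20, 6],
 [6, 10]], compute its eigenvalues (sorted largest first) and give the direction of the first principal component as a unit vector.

Step 1 — characteristic polynomial of 2×2 Sigma:
  det(Sigma - λI) = λ² - trace · λ + det = 0.
  trace = 20 + 10 = 30, det = 20·10 - (6)² = 164.
Step 2 — discriminant:
  Δ = trace² - 4·det = 900 - 656 = 244.
Step 3 — eigenvalues:
  λ = (trace ± √Δ)/2 = (30 ± 15.6205)/2,
  λ_1 = 22.8102,  λ_2 = 7.1898.

Step 4 — unit eigenvector for λ_1: solve (Sigma - λ_1 I)v = 0. First row:
  (20 - 22.8102)·v_x + (6)·v_y = 0, i.e. (-2.8102)·v_x + (6)·v_y = 0,
  so v ∝ (b, λ_1 - a) = (6, 2.8102) = u.
  ||u|| = √((6)² + (2.8102)²) = √(43.8975) ≈ 6.6255,
  v_1 = u/||u|| ≈ (0.9056, 0.4242) (||v_1|| = 1).

λ_1 = 22.8102,  λ_2 = 7.1898;  v_1 ≈ (0.9056, 0.4242)


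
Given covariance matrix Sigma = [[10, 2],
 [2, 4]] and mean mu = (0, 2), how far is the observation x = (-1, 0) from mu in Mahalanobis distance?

Step 1 — centre the observation: (x - mu) = (-1, -2).

Step 2 — invert Sigma. det(Sigma) = 10·4 - (2)² = 36.
  Sigma^{-1} = (1/det) · [[d, -b], [-b, a]] = [[0.1111, -0.0556],
 [-0.0556, 0.2778]].

Step 3 — form the quadratic (x - mu)^T · Sigma^{-1} · (x - mu):
  Sigma^{-1} · (x - mu) = (0, -0.5).
  (x - mu)^T · [Sigma^{-1} · (x - mu)] = (-1)·(0) + (-2)·(-0.5) = 1.

Step 4 — take square root: d = √(1) ≈ 1.

d(x, mu) = √(1) ≈ 1


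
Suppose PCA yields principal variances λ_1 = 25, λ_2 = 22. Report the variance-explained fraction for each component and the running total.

Step 1 — total variance = trace(Sigma) = Σ λ_i = 25 + 22 = 47.

Step 2 — fraction explained by component i = λ_i / Σ λ:
  PC1: 25/47 = 0.5319
  PC2: 22/47 = 0.4681

Step 3 — cumulative fraction after k components = (λ_1 + ... + λ_k) / Σ λ:
  k = 1: 25/47 = 0.5319
  k = 2: (25 + 22)/47 = 47/47 = 1

Summary (fraction, with percent):

explained: PC1 0.5319 (53.19%), PC2 0.4681 (46.81%);  cumulative: 0.5319, 1


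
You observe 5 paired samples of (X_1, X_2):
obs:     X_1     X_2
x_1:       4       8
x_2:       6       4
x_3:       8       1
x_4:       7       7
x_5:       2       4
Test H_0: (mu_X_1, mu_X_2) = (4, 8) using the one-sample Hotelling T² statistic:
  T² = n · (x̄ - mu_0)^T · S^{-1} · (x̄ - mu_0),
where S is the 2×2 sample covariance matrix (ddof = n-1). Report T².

Step 1 — sample mean vector:
  mean(X_1) = (4 + 6 + 8 + 7 + 2) / 5 = 27/5 = 5.4
  mean(X_2) = (8 + 4 + 1 + 7 + 4) / 5 = 24/5 = 4.8
  x̄ = (5.4, 4.8),  deviation x̄ - mu_0 = (5.4, 4.8) - (4, 8) = (1.4, -3.2).

Step 2 — sample covariance matrix, S[i,j] = (1/(n-1)) · Σ_k (x_{k,i} - mean_i) · (x_{k,j} - mean_j), divisor n-1 = 4:
  S[X_1,X_1] = ((-1.4)·(-1.4) + (0.6)·(0.6) + (2.6)·(2.6) + (1.6)·(1.6) + (-3.4)·(-3.4)) / 4 = 23.2/4 = 5.8
  S[X_1,X_2] = ((-1.4)·(3.2) + (0.6)·(-0.8) + (2.6)·(-3.8) + (1.6)·(2.2) + (-3.4)·(-0.8)) / 4 = -8.6/4 = -2.15
  S[X_2,X_2] = ((3.2)·(3.2) + (-0.8)·(-0.8) + (-3.8)·(-3.8) + (2.2)·(2.2) + (-0.8)·(-0.8)) / 4 = 30.8/4 = 7.7
  S = [[5.8, -2.15],
 [-2.15, 7.7]].

Step 3 — invert S. det(S) = 5.8·7.7 - (-2.15)² = 40.0375.
  S^{-1} = (1/det) · [[d, -b], [-b, a]] = [[0.1923, 0.0537],
 [0.0537, 0.1449]].

Step 4 — quadratic form (x̄ - mu_0)^T · S^{-1} · (x̄ - mu_0):
  S^{-1} · (x̄ - mu_0) = (0.0974, -0.3884),
  (x̄ - mu_0)^T · [...] = (1.4)·(0.0974) + (-3.2)·(-0.3884) = 1.3792.

Step 5 — scale by n: T² = 5 · 1.3792 = 6.896.

T² ≈ 6.896


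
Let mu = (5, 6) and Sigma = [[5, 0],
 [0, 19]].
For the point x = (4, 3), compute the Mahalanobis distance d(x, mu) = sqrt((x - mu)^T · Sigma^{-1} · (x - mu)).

Step 1 — centre the observation: (x - mu) = (-1, -3).

Step 2 — invert Sigma. det(Sigma) = 5·19 - (0)² = 95.
  Sigma^{-1} = (1/det) · [[d, -b], [-b, a]] = [[0.2, 0],
 [0, 0.0526]].

Step 3 — form the quadratic (x - mu)^T · Sigma^{-1} · (x - mu):
  Sigma^{-1} · (x - mu) = (-0.2, -0.1579).
  (x - mu)^T · [Sigma^{-1} · (x - mu)] = (-1)·(-0.2) + (-3)·(-0.1579) = 0.6737.

Step 4 — take square root: d = √(0.6737) ≈ 0.8208.

d(x, mu) = √(0.6737) ≈ 0.8208


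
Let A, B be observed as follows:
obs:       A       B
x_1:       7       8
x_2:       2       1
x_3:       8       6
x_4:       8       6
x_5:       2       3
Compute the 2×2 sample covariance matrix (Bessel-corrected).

Step 1 — column means:
  mean(A) = (7 + 2 + 8 + 8 + 2) / 5 = 27/5 = 5.4
  mean(B) = (8 + 1 + 6 + 6 + 3) / 5 = 24/5 = 4.8

Step 2 — sample covariance S[i,j] = (1/(n-1)) · Σ_k (x_{k,i} - mean_i) · (x_{k,j} - mean_j), with n-1 = 4.
  S[A,A] = ((1.6)·(1.6) + (-3.4)·(-3.4) + (2.6)·(2.6) + (2.6)·(2.6) + (-3.4)·(-3.4)) / 4 = 39.2/4 = 9.8
  S[A,B] = ((1.6)·(3.2) + (-3.4)·(-3.8) + (2.6)·(1.2) + (2.6)·(1.2) + (-3.4)·(-1.8)) / 4 = 30.4/4 = 7.6
  S[B,B] = ((3.2)·(3.2) + (-3.8)·(-3.8) + (1.2)·(1.2) + (1.2)·(1.2) + (-1.8)·(-1.8)) / 4 = 30.8/4 = 7.7

S is symmetric (S[j,i] = S[i,j]). Assembling:

S = [[9.8, 7.6],
 [7.6, 7.7]]


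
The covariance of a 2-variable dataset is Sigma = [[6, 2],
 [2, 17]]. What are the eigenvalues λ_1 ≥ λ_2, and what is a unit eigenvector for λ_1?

Step 1 — characteristic polynomial of 2×2 Sigma:
  det(Sigma - λI) = λ² - trace · λ + det = 0.
  trace = 6 + 17 = 23, det = 6·17 - (2)² = 98.
Step 2 — discriminant:
  Δ = trace² - 4·det = 529 - 392 = 137.
Step 3 — eigenvalues:
  λ = (trace ± √Δ)/2 = (23 ± 11.7047)/2,
  λ_1 = 17.3523,  λ_2 = 5.6477.

Step 4 — unit eigenvector for λ_1: solve (Sigma - λ_1 I)v = 0. First row:
  (6 - 17.3523)·v_x + (2)·v_y = 0, i.e. (-11.3523)·v_x + (2)·v_y = 0,
  so v ∝ (b, λ_1 - a) = (2, 11.3523) = u.
  ||u|| = √((2)² + (11.3523)²) = √(132.8758) ≈ 11.5272,
  v_1 = u/||u|| ≈ (0.1735, 0.9848) (||v_1|| = 1).

λ_1 = 17.3523,  λ_2 = 5.6477;  v_1 ≈ (0.1735, 0.9848)


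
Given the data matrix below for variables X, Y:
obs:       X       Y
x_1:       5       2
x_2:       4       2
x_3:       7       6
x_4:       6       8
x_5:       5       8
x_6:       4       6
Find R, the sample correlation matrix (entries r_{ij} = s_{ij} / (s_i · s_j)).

Step 1 — column means:
  mean(X) = (5 + 4 + 7 + 6 + 5 + 4) / 6 = 31/6 = 5.1667
  mean(Y) = (2 + 2 + 6 + 8 + 8 + 6) / 6 = 32/6 = 5.3333

Step 2 — sample variances and covariances s[i,j] = (1/(n-1)) · Σ_k (x_{k,i} - mean_i) · (x_{k,j} - mean_j), with n-1 = 5:
  s[X,X] = ((-0.1667)·(-0.1667) + (-1.1667)·(-1.1667) + (1.8333)·(1.8333) + (0.8333)·(0.8333) + (-0.1667)·(-0.1667) + (-1.1667)·(-1.1667)) / 5 = 6.8333/5 = 1.3667
  s[X,Y] = ((-0.1667)·(-3.3333) + (-1.1667)·(-3.3333) + (1.8333)·(0.6667) + (0.8333)·(2.6667) + (-0.1667)·(2.6667) + (-1.1667)·(0.6667)) / 5 = 6.6667/5 = 1.3333
  s[Y,Y] = ((-3.3333)·(-3.3333) + (-3.3333)·(-3.3333) + (0.6667)·(0.6667) + (2.6667)·(2.6667) + (2.6667)·(2.6667) + (0.6667)·(0.6667)) / 5 = 37.3333/5 = 7.4667
  Sample standard deviations s_i = √(s[i,i]):
  s(X) = √(1.3667) = 1.169
  s(Y) = √(7.4667) = 2.7325

Step 3 — r_{ij} = s_{ij} / (s_i · s_j):
  r[X,X] = 1 (diagonal).
  r[X,Y] = 1.3333 / (1.169 · 2.7325) = 1.3333 / 3.1944 = 0.4174
  r[Y,Y] = 1 (diagonal).

R is symmetric with unit diagonal. Assembling:

R = [[1, 0.4174],
 [0.4174, 1]]


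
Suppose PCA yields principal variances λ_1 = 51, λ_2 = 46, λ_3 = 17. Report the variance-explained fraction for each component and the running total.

Step 1 — total variance = trace(Sigma) = Σ λ_i = 51 + 46 + 17 = 114.

Step 2 — fraction explained by component i = λ_i / Σ λ:
  PC1: 51/114 = 0.4474
  PC2: 46/114 = 0.4035
  PC3: 17/114 = 0.1491

Step 3 — cumulative fraction after k components = (λ_1 + ... + λ_k) / Σ λ:
  k = 1: 51/114 = 0.4474
  k = 2: (51 + 46)/114 = 97/114 = 0.8509
  k = 3: (51 + 46 + 17)/114 = 114/114 = 1

Summary (fraction, with percent):

explained: PC1 0.4474 (44.74%), PC2 0.4035 (40.35%), PC3 0.1491 (14.91%);  cumulative: 0.4474, 0.8509, 1


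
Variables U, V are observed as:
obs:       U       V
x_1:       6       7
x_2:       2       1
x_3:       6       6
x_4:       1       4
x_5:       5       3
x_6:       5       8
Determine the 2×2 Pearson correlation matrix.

Step 1 — column means:
  mean(U) = (6 + 2 + 6 + 1 + 5 + 5) / 6 = 25/6 = 4.1667
  mean(V) = (7 + 1 + 6 + 4 + 3 + 8) / 6 = 29/6 = 4.8333

Step 2 — sample variances and covariances s[i,j] = (1/(n-1)) · Σ_k (x_{k,i} - mean_i) · (x_{k,j} - mean_j), with n-1 = 5:
  s[U,U] = ((1.8333)·(1.8333) + (-2.1667)·(-2.1667) + (1.8333)·(1.8333) + (-3.1667)·(-3.1667) + (0.8333)·(0.8333) + (0.8333)·(0.8333)) / 5 = 22.8333/5 = 4.5667
  s[U,V] = ((1.8333)·(2.1667) + (-2.1667)·(-3.8333) + (1.8333)·(1.1667) + (-3.1667)·(-0.8333) + (0.8333)·(-1.8333) + (0.8333)·(3.1667)) / 5 = 18.1667/5 = 3.6333
  s[V,V] = ((2.1667)·(2.1667) + (-3.8333)·(-3.8333) + (1.1667)·(1.1667) + (-0.8333)·(-0.8333) + (-1.8333)·(-1.8333) + (3.1667)·(3.1667)) / 5 = 34.8333/5 = 6.9667
  Sample standard deviations s_i = √(s[i,i]):
  s(U) = √(4.5667) = 2.137
  s(V) = √(6.9667) = 2.6394

Step 3 — r_{ij} = s_{ij} / (s_i · s_j):
  r[U,U] = 1 (diagonal).
  r[U,V] = 3.6333 / (2.137 · 2.6394) = 3.6333 / 5.6404 = 0.6442
  r[V,V] = 1 (diagonal).

R is symmetric with unit diagonal. Assembling:

R = [[1, 0.6442],
 [0.6442, 1]]


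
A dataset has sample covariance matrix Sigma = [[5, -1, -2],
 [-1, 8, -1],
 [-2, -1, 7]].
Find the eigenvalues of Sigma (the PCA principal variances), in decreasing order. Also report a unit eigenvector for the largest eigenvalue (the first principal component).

Step 1 — characteristic polynomial p(λ) = det(λI - Sigma) = λ³ - tr·λ² + c_1·λ - det, where tr = trace, c_1 = sum of the principal 2×2 minors, det = det(Sigma):
  tr = 5 + 8 + 7 = 20,
  c_1 = (5·8 - (-1)²) + (5·7 - (-2)²) + (8·7 - (-1)²) = 39 + 31 + 55 = 125,
  det = 5·(8·7 - (-1)²) - (-1)·((-1)·7 - (-1)·(-2)) + (-2)·((-1)·(-1) - 8·(-2)) = 5·(55) - (-1)·(-9) + (-2)·(17) = 232.
  So p(λ) = λ³ - 20λ² + 125λ - 232.
Step 2 — look for an integer root (rational root theorem: any rational root is an integer divisor of 232). Testing λ = 8:
  p(8) = 512 - 1280 + 1000 - 232 = 0  ✓
  Dividing out (λ - 8): p(λ) = (λ - 8)(λ² - 12λ + 29).
Step 3 — remaining eigenvalues from the quadratic λ² - 12λ + 29 = 0:
  Δ = 12² - 4·29 = 144 - 116 = 28,  λ = (12 ± √28)/2 = (12 ± 5.2915)/2 ≈ 8.6458 or 3.3542.
  Sorted: λ_1 = 8.6458,  λ_2 = 8,  λ_3 = 3.3542  (check: sum = 20 = tr ✓).

Step 4 — unit eigenvector for λ_1 ≈ 8.6458: v spans the null space of (Sigma - λ_1 I), whose rows are
  r_1 = (-3.6458, -1, -2),  r_2 = (-1, -0.6458, -1),  r_3 = (-2, -1, -1.6458).
  v is orthogonal to every row, so take v ∝ r_1 × r_2 = ((-1)·(-1) - (-2)·(-0.6458), (-2)·(-1) - (-3.6458)·(-1), (-3.6458)·(-0.6458) - (-1)·(-1)) ≈ (-0.2915, -1.6458, 1.3542).
  Rescale (multiply by -1 so the first nonzero entry is positive): u = (0.2915, 1.6458, -1.3542).
  ||u|| = √((0.2915)² + (1.6458)² + (-1.3542)²) = √(4.6275) ≈ 2.1512,  v_1 = u/||u|| ≈ (0.1355, 0.7651, -0.6295) (||v_1|| = 1).

λ_1 = 8.6458,  λ_2 = 8,  λ_3 = 3.3542;  v_1 ≈ (0.1355, 0.7651, -0.6295)


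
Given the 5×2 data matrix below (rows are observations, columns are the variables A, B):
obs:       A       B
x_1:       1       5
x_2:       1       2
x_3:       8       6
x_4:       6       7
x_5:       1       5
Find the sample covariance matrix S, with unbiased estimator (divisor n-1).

Step 1 — column means:
  mean(A) = (1 + 1 + 8 + 6 + 1) / 5 = 17/5 = 3.4
  mean(B) = (5 + 2 + 6 + 7 + 5) / 5 = 25/5 = 5

Step 2 — sample covariance S[i,j] = (1/(n-1)) · Σ_k (x_{k,i} - mean_i) · (x_{k,j} - mean_j), with n-1 = 4.
  S[A,A] = ((-2.4)·(-2.4) + (-2.4)·(-2.4) + (4.6)·(4.6) + (2.6)·(2.6) + (-2.4)·(-2.4)) / 4 = 45.2/4 = 11.3
  S[A,B] = ((-2.4)·(0) + (-2.4)·(-3) + (4.6)·(1) + (2.6)·(2) + (-2.4)·(0)) / 4 = 17/4 = 4.25
  S[B,B] = ((0)·(0) + (-3)·(-3) + (1)·(1) + (2)·(2) + (0)·(0)) / 4 = 14/4 = 3.5

S is symmetric (S[j,i] = S[i,j]). Assembling:

S = [[11.3, 4.25],
 [4.25, 3.5]]


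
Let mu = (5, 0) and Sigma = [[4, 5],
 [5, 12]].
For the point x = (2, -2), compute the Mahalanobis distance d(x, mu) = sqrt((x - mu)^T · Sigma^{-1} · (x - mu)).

Step 1 — centre the observation: (x - mu) = (-3, -2).

Step 2 — invert Sigma. det(Sigma) = 4·12 - (5)² = 23.
  Sigma^{-1} = (1/det) · [[d, -b], [-b, a]] = [[0.5217, -0.2174],
 [-0.2174, 0.1739]].

Step 3 — form the quadratic (x - mu)^T · Sigma^{-1} · (x - mu):
  Sigma^{-1} · (x - mu) = (-1.1304, 0.3043).
  (x - mu)^T · [Sigma^{-1} · (x - mu)] = (-3)·(-1.1304) + (-2)·(0.3043) = 2.7826.

Step 4 — take square root: d = √(2.7826) ≈ 1.6681.

d(x, mu) = √(2.7826) ≈ 1.6681


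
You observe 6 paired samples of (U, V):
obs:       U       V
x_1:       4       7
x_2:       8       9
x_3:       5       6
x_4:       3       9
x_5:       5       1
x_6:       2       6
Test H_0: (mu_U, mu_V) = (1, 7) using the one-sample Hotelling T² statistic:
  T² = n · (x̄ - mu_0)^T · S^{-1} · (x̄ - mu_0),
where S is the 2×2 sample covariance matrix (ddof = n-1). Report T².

Step 1 — sample mean vector:
  mean(U) = (4 + 8 + 5 + 3 + 5 + 2) / 6 = 27/6 = 4.5
  mean(V) = (7 + 9 + 6 + 9 + 1 + 6) / 6 = 38/6 = 6.3333
  x̄ = (4.5, 6.3333),  deviation x̄ - mu_0 = (4.5, 6.3333) - (1, 7) = (3.5, -0.6667).

Step 2 — sample covariance matrix, S[i,j] = (1/(n-1)) · Σ_k (x_{k,i} - mean_i) · (x_{k,j} - mean_j), divisor n-1 = 5:
  S[U,U] = ((-0.5)·(-0.5) + (3.5)·(3.5) + (0.5)·(0.5) + (-1.5)·(-1.5) + (0.5)·(0.5) + (-2.5)·(-2.5)) / 5 = 21.5/5 = 4.3
  S[U,V] = ((-0.5)·(0.6667) + (3.5)·(2.6667) + (0.5)·(-0.3333) + (-1.5)·(2.6667) + (0.5)·(-5.3333) + (-2.5)·(-0.3333)) / 5 = 3/5 = 0.6
  S[V,V] = ((0.6667)·(0.6667) + (2.6667)·(2.6667) + (-0.3333)·(-0.3333) + (2.6667)·(2.6667) + (-5.3333)·(-5.3333) + (-0.3333)·(-0.3333)) / 5 = 43.3333/5 = 8.6667
  S = [[4.3, 0.6],
 [0.6, 8.6667]].

Step 3 — invert S. det(S) = 4.3·8.6667 - (0.6)² = 36.9067.
  S^{-1} = (1/det) · [[d, -b], [-b, a]] = [[0.2348, -0.0163],
 [-0.0163, 0.1165]].

Step 4 — quadratic form (x̄ - mu_0)^T · S^{-1} · (x̄ - mu_0):
  S^{-1} · (x̄ - mu_0) = (0.8327, -0.1346),
  (x̄ - mu_0)^T · [...] = (3.5)·(0.8327) + (-0.6667)·(-0.1346) = 3.0043.

Step 5 — scale by n: T² = 6 · 3.0043 = 18.0257.

T² ≈ 18.0257


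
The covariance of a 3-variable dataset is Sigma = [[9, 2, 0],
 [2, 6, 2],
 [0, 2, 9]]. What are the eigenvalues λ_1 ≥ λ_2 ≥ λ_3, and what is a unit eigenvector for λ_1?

Step 1 — characteristic polynomial p(λ) = det(λI - Sigma) = λ³ - tr·λ² + c_1·λ - det, where tr = trace, c_1 = sum of the principal 2×2 minors, det = det(Sigma):
  tr = 9 + 6 + 9 = 24,
  c_1 = (9·6 - (2)²) + (9·9 - (0)²) + (6·9 - (2)²) = 50 + 81 + 50 = 181,
  det = 9·(6·9 - (2)²) - (2)·((2)·9 - (2)·(0)) + (0)·((2)·(2) - 6·(0)) = 9·(50) - (2)·(18) + (0)·(4) = 414.
  So p(λ) = λ³ - 24λ² + 181λ - 414.
Step 2 — look for an integer root (rational root theorem: any rational root is an integer divisor of 414). Testing λ = 9:
  p(9) = 729 - 1944 + 1629 - 414 = 0  ✓
  Dividing out (λ - 9): p(λ) = (λ - 9)(λ² - 15λ + 46).
Step 3 — remaining eigenvalues from the quadratic λ² - 15λ + 46 = 0:
  Δ = 15² - 4·46 = 225 - 184 = 41,  λ = (15 ± √41)/2 = (15 ± 6.4031)/2 ≈ 10.7016 or 4.2984.
  Sorted: λ_1 = 10.7016,  λ_2 = 9,  λ_3 = 4.2984  (check: sum = 24 = tr ✓).

Step 4 — unit eigenvector for λ_1 ≈ 10.7016: v spans the null space of (Sigma - λ_1 I), whose rows are
  r_1 = (-1.7016, 2, 0),  r_2 = (2, -4.7016, 2),  r_3 = (0, 2, -1.7016).
  v is orthogonal to every row, so take v ∝ r_1 × r_2 = ((2)·(2) - (0)·(-4.7016), (0)·(2) - (-1.7016)·(2), (-1.7016)·(-4.7016) - (2)·(2)) ≈ (4, 3.4031, 4).
  Let u = (4, 3.4031, 4).
  ||u|| = √((4)² + (3.4031)² + (4)²) = √(43.5813) ≈ 6.6016,  v_1 = u/||u|| ≈ (0.6059, 0.5155, 0.6059) (||v_1|| = 1).

λ_1 = 10.7016,  λ_2 = 9,  λ_3 = 4.2984;  v_1 ≈ (0.6059, 0.5155, 0.6059)


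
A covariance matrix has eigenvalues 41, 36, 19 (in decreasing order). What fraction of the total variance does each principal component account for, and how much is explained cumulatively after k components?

Step 1 — total variance = trace(Sigma) = Σ λ_i = 41 + 36 + 19 = 96.

Step 2 — fraction explained by component i = λ_i / Σ λ:
  PC1: 41/96 = 0.4271
  PC2: 36/96 = 0.375
  PC3: 19/96 = 0.1979

Step 3 — cumulative fraction after k components = (λ_1 + ... + λ_k) / Σ λ:
  k = 1: 41/96 = 0.4271
  k = 2: (41 + 36)/96 = 77/96 = 0.8021
  k = 3: (41 + 36 + 19)/96 = 96/96 = 1

Summary (fraction, with percent):

explained: PC1 0.4271 (42.71%), PC2 0.375 (37.5%), PC3 0.1979 (19.79%);  cumulative: 0.4271, 0.8021, 1


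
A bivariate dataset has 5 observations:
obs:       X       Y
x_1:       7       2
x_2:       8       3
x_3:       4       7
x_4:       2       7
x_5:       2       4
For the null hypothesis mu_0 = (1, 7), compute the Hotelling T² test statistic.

Step 1 — sample mean vector:
  mean(X) = (7 + 8 + 4 + 2 + 2) / 5 = 23/5 = 4.6
  mean(Y) = (2 + 3 + 7 + 7 + 4) / 5 = 23/5 = 4.6
  x̄ = (4.6, 4.6),  deviation x̄ - mu_0 = (4.6, 4.6) - (1, 7) = (3.6, -2.4).

Step 2 — sample covariance matrix, S[i,j] = (1/(n-1)) · Σ_k (x_{k,i} - mean_i) · (x_{k,j} - mean_j), divisor n-1 = 4:
  S[X,X] = ((2.4)·(2.4) + (3.4)·(3.4) + (-0.6)·(-0.6) + (-2.6)·(-2.6) + (-2.6)·(-2.6)) / 4 = 31.2/4 = 7.8
  S[X,Y] = ((2.4)·(-2.6) + (3.4)·(-1.6) + (-0.6)·(2.4) + (-2.6)·(2.4) + (-2.6)·(-0.6)) / 4 = -17.8/4 = -4.45
  S[Y,Y] = ((-2.6)·(-2.6) + (-1.6)·(-1.6) + (2.4)·(2.4) + (2.4)·(2.4) + (-0.6)·(-0.6)) / 4 = 21.2/4 = 5.3
  S = [[7.8, -4.45],
 [-4.45, 5.3]].

Step 3 — invert S. det(S) = 7.8·5.3 - (-4.45)² = 21.5375.
  S^{-1} = (1/det) · [[d, -b], [-b, a]] = [[0.2461, 0.2066],
 [0.2066, 0.3622]].

Step 4 — quadratic form (x̄ - mu_0)^T · S^{-1} · (x̄ - mu_0):
  S^{-1} · (x̄ - mu_0) = (0.39, -0.1254),
  (x̄ - mu_0)^T · [...] = (3.6)·(0.39) + (-2.4)·(-0.1254) = 1.7049.

Step 5 — scale by n: T² = 5 · 1.7049 = 8.5247.

T² ≈ 8.5247


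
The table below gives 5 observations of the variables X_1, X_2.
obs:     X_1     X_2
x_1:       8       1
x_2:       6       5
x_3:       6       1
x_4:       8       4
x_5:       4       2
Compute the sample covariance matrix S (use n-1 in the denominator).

Step 1 — column means:
  mean(X_1) = (8 + 6 + 6 + 8 + 4) / 5 = 32/5 = 6.4
  mean(X_2) = (1 + 5 + 1 + 4 + 2) / 5 = 13/5 = 2.6

Step 2 — sample covariance S[i,j] = (1/(n-1)) · Σ_k (x_{k,i} - mean_i) · (x_{k,j} - mean_j), with n-1 = 4.
  S[X_1,X_1] = ((1.6)·(1.6) + (-0.4)·(-0.4) + (-0.4)·(-0.4) + (1.6)·(1.6) + (-2.4)·(-2.4)) / 4 = 11.2/4 = 2.8
  S[X_1,X_2] = ((1.6)·(-1.6) + (-0.4)·(2.4) + (-0.4)·(-1.6) + (1.6)·(1.4) + (-2.4)·(-0.6)) / 4 = 0.8/4 = 0.2
  S[X_2,X_2] = ((-1.6)·(-1.6) + (2.4)·(2.4) + (-1.6)·(-1.6) + (1.4)·(1.4) + (-0.6)·(-0.6)) / 4 = 13.2/4 = 3.3

S is symmetric (S[j,i] = S[i,j]). Assembling:

S = [[2.8, 0.2],
 [0.2, 3.3]]


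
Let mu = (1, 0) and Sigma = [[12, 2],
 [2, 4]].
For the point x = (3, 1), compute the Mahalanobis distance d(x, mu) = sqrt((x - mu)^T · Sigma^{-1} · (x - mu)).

Step 1 — centre the observation: (x - mu) = (2, 1).

Step 2 — invert Sigma. det(Sigma) = 12·4 - (2)² = 44.
  Sigma^{-1} = (1/det) · [[d, -b], [-b, a]] = [[0.0909, -0.0455],
 [-0.0455, 0.2727]].

Step 3 — form the quadratic (x - mu)^T · Sigma^{-1} · (x - mu):
  Sigma^{-1} · (x - mu) = (0.1364, 0.1818).
  (x - mu)^T · [Sigma^{-1} · (x - mu)] = (2)·(0.1364) + (1)·(0.1818) = 0.4545.

Step 4 — take square root: d = √(0.4545) ≈ 0.6742.

d(x, mu) = √(0.4545) ≈ 0.6742


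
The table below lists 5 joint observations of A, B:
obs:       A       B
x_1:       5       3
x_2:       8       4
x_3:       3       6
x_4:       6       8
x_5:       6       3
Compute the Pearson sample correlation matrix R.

Step 1 — column means:
  mean(A) = (5 + 8 + 3 + 6 + 6) / 5 = 28/5 = 5.6
  mean(B) = (3 + 4 + 6 + 8 + 3) / 5 = 24/5 = 4.8

Step 2 — sample variances and covariances s[i,j] = (1/(n-1)) · Σ_k (x_{k,i} - mean_i) · (x_{k,j} - mean_j), with n-1 = 4:
  s[A,A] = ((-0.6)·(-0.6) + (2.4)·(2.4) + (-2.6)·(-2.6) + (0.4)·(0.4) + (0.4)·(0.4)) / 4 = 13.2/4 = 3.3
  s[A,B] = ((-0.6)·(-1.8) + (2.4)·(-0.8) + (-2.6)·(1.2) + (0.4)·(3.2) + (0.4)·(-1.8)) / 4 = -3.4/4 = -0.85
  s[B,B] = ((-1.8)·(-1.8) + (-0.8)·(-0.8) + (1.2)·(1.2) + (3.2)·(3.2) + (-1.8)·(-1.8)) / 4 = 18.8/4 = 4.7
  Sample standard deviations s_i = √(s[i,i]):
  s(A) = √(3.3) = 1.8166
  s(B) = √(4.7) = 2.1679

Step 3 — r_{ij} = s_{ij} / (s_i · s_j):
  r[A,A] = 1 (diagonal).
  r[A,B] = -0.85 / (1.8166 · 2.1679) = -0.85 / 3.9383 = -0.2158
  r[B,B] = 1 (diagonal).

R is symmetric with unit diagonal. Assembling:

R = [[1, -0.2158],
 [-0.2158, 1]]


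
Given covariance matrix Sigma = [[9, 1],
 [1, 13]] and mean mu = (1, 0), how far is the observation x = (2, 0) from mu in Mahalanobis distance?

Step 1 — centre the observation: (x - mu) = (1, 0).

Step 2 — invert Sigma. det(Sigma) = 9·13 - (1)² = 116.
  Sigma^{-1} = (1/det) · [[d, -b], [-b, a]] = [[0.1121, -0.0086],
 [-0.0086, 0.0776]].

Step 3 — form the quadratic (x - mu)^T · Sigma^{-1} · (x - mu):
  Sigma^{-1} · (x - mu) = (0.1121, -0.0086).
  (x - mu)^T · [Sigma^{-1} · (x - mu)] = (1)·(0.1121) + (0)·(-0.0086) = 0.1121.

Step 4 — take square root: d = √(0.1121) ≈ 0.3348.

d(x, mu) = √(0.1121) ≈ 0.3348


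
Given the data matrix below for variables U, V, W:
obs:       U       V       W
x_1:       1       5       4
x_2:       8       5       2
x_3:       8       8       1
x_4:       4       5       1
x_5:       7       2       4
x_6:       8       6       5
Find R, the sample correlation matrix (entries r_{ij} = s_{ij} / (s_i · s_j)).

Step 1 — column means:
  mean(U) = (1 + 8 + 8 + 4 + 7 + 8) / 6 = 36/6 = 6
  mean(V) = (5 + 5 + 8 + 5 + 2 + 6) / 6 = 31/6 = 5.1667
  mean(W) = (4 + 2 + 1 + 1 + 4 + 5) / 6 = 17/6 = 2.8333

Step 2 — sample variances and covariances s[i,j] = (1/(n-1)) · Σ_k (x_{k,i} - mean_i) · (x_{k,j} - mean_j), with n-1 = 5:
  s[U,U] = ((-5)·(-5) + (2)·(2) + (2)·(2) + (-2)·(-2) + (1)·(1) + (2)·(2)) / 5 = 42/5 = 8.4
  s[U,V] = ((-5)·(-0.1667) + (2)·(-0.1667) + (2)·(2.8333) + (-2)·(-0.1667) + (1)·(-3.1667) + (2)·(0.8333)) / 5 = 5/5 = 1
  s[U,W] = ((-5)·(1.1667) + (2)·(-0.8333) + (2)·(-1.8333) + (-2)·(-1.8333) + (1)·(1.1667) + (2)·(2.1667)) / 5 = -2/5 = -0.4
  s[V,V] = ((-0.1667)·(-0.1667) + (-0.1667)·(-0.1667) + (2.8333)·(2.8333) + (-0.1667)·(-0.1667) + (-3.1667)·(-3.1667) + (0.8333)·(0.8333)) / 5 = 18.8333/5 = 3.7667
  s[V,W] = ((-0.1667)·(1.1667) + (-0.1667)·(-0.8333) + (2.8333)·(-1.8333) + (-0.1667)·(-1.8333) + (-3.1667)·(1.1667) + (0.8333)·(2.1667)) / 5 = -6.8333/5 = -1.3667
  s[W,W] = ((1.1667)·(1.1667) + (-0.8333)·(-0.8333) + (-1.8333)·(-1.8333) + (-1.8333)·(-1.8333) + (1.1667)·(1.1667) + (2.1667)·(2.1667)) / 5 = 14.8333/5 = 2.9667
  Sample standard deviations s_i = √(s[i,i]):
  s(U) = √(8.4) = 2.8983
  s(V) = √(3.7667) = 1.9408
  s(W) = √(2.9667) = 1.7224

Step 3 — r_{ij} = s_{ij} / (s_i · s_j):
  r[U,U] = 1 (diagonal).
  r[U,V] = 1 / (2.8983 · 1.9408) = 1 / 5.6249 = 0.1778
  r[U,W] = -0.4 / (2.8983 · 1.7224) = -0.4 / 4.992 = -0.0801
  r[V,V] = 1 (diagonal).
  r[V,W] = -1.3667 / (1.9408 · 1.7224) = -1.3667 / 3.3428 = -0.4088
  r[W,W] = 1 (diagonal).

R is symmetric with unit diagonal. Assembling:

R = [[1, 0.1778, -0.0801],
 [0.1778, 1, -0.4088],
 [-0.0801, -0.4088, 1]]


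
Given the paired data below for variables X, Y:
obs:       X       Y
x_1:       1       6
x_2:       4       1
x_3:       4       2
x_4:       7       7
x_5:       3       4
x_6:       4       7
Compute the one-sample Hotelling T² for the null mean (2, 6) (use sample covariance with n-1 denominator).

Step 1 — sample mean vector:
  mean(X) = (1 + 4 + 4 + 7 + 3 + 4) / 6 = 23/6 = 3.8333
  mean(Y) = (6 + 1 + 2 + 7 + 4 + 7) / 6 = 27/6 = 4.5
  x̄ = (3.8333, 4.5),  deviation x̄ - mu_0 = (3.8333, 4.5) - (2, 6) = (1.8333, -1.5).

Step 2 — sample covariance matrix, S[i,j] = (1/(n-1)) · Σ_k (x_{k,i} - mean_i) · (x_{k,j} - mean_j), divisor n-1 = 5:
  S[X,X] = ((-2.8333)·(-2.8333) + (0.1667)·(0.1667) + (0.1667)·(0.1667) + (3.1667)·(3.1667) + (-0.8333)·(-0.8333) + (0.1667)·(0.1667)) / 5 = 18.8333/5 = 3.7667
  S[X,Y] = ((-2.8333)·(1.5) + (0.1667)·(-3.5) + (0.1667)·(-2.5) + (3.1667)·(2.5) + (-0.8333)·(-0.5) + (0.1667)·(2.5)) / 5 = 3.5/5 = 0.7
  S[Y,Y] = ((1.5)·(1.5) + (-3.5)·(-3.5) + (-2.5)·(-2.5) + (2.5)·(2.5) + (-0.5)·(-0.5) + (2.5)·(2.5)) / 5 = 33.5/5 = 6.7
  S = [[3.7667, 0.7],
 [0.7, 6.7]].

Step 3 — invert S. det(S) = 3.7667·6.7 - (0.7)² = 24.7467.
  S^{-1} = (1/det) · [[d, -b], [-b, a]] = [[0.2707, -0.0283],
 [-0.0283, 0.1522]].

Step 4 — quadratic form (x̄ - mu_0)^T · S^{-1} · (x̄ - mu_0):
  S^{-1} · (x̄ - mu_0) = (0.5388, -0.2802),
  (x̄ - mu_0)^T · [...] = (1.8333)·(0.5388) + (-1.5)·(-0.2802) = 1.408.

Step 5 — scale by n: T² = 6 · 1.408 = 8.4483.

T² ≈ 8.4483


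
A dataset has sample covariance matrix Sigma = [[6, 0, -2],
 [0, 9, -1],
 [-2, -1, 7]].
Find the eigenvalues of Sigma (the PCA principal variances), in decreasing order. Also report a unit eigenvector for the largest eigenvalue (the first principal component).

Step 1 — characteristic polynomial p(λ) = det(λI - Sigma) = λ³ - tr·λ² + c_1·λ - det, where tr = trace, c_1 = sum of the principal 2×2 minors, det = det(Sigma):
  tr = 6 + 9 + 7 = 22,
  c_1 = (6·9 - (0)²) + (6·7 - (-2)²) + (9·7 - (-1)²) = 54 + 38 + 62 = 154,
  det = 6·(9·7 - (-1)²) - (0)·((0)·7 - (-1)·(-2)) + (-2)·((0)·(-1) - 9·(-2)) = 6·(62) - (0)·(-2) + (-2)·(18) = 336.
  So p(λ) = λ³ - 22λ² + 154λ - 336.
Step 2 — look for an integer root (rational root theorem: any rational root is an integer divisor of 336). Testing λ = 8:
  p(8) = 512 - 1408 + 1232 - 336 = 0  ✓
  Dividing out (λ - 8): p(λ) = (λ - 8)(λ² - 14λ + 42).
Step 3 — remaining eigenvalues from the quadratic λ² - 14λ + 42 = 0:
  Δ = 14² - 4·42 = 196 - 168 = 28,  λ = (14 ± √28)/2 = (14 ± 5.2915)/2 ≈ 9.6458 or 4.3542.
  Sorted: λ_1 = 9.6458,  λ_2 = 8,  λ_3 = 4.3542  (check: sum = 22 = tr ✓).

Step 4 — unit eigenvector for λ_1 ≈ 9.6458: v spans the null space of (Sigma - λ_1 I), whose rows are
  r_1 = (-3.6458, 0, -2),  r_2 = (0, -0.6458, -1),  r_3 = (-2, -1, -2.6458).
  v is orthogonal to every row, so take v ∝ r_1 × r_2 = ((0)·(-1) - (-2)·(-0.6458), (-2)·(0) - (-3.6458)·(-1), (-3.6458)·(-0.6458) - (0)·(0)) ≈ (-1.2915, -3.6458, 2.3542).
  Rescale (multiply by -1 so the first nonzero entry is positive): u = (1.2915, 3.6458, -2.3542).
  ||u|| = √((1.2915)² + (3.6458)² + (-2.3542)²) = √(20.502) ≈ 4.5279,  v_1 = u/||u|| ≈ (0.2852, 0.8052, -0.5199) (||v_1|| = 1).

λ_1 = 9.6458,  λ_2 = 8,  λ_3 = 4.3542;  v_1 ≈ (0.2852, 0.8052, -0.5199)


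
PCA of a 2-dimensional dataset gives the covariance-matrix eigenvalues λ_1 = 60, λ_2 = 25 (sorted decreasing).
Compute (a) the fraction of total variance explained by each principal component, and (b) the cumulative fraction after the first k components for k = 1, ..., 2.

Step 1 — total variance = trace(Sigma) = Σ λ_i = 60 + 25 = 85.

Step 2 — fraction explained by component i = λ_i / Σ λ:
  PC1: 60/85 = 0.7059
  PC2: 25/85 = 0.2941

Step 3 — cumulative fraction after k components = (λ_1 + ... + λ_k) / Σ λ:
  k = 1: 60/85 = 0.7059
  k = 2: (60 + 25)/85 = 85/85 = 1

Summary (fraction, with percent):

explained: PC1 0.7059 (70.59%), PC2 0.2941 (29.41%);  cumulative: 0.7059, 1
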